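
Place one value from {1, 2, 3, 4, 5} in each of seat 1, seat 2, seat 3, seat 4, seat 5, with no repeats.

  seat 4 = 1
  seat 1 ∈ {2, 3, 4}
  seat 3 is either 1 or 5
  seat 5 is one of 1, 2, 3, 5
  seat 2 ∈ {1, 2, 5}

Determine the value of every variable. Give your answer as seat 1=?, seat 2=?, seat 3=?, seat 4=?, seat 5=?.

seat 4 must be 1 (only option left). Eliminate 1 elsewhere: seat 2, seat 3, seat 5.
That leaves seat 3 = 5. Remove 5 from seat 2, seat 5.
That leaves seat 2 = 2. Eliminate 2 elsewhere: seat 1, seat 5.
seat 5 must be 3 (only option left). So seat 1 can't be 3.
seat 1 has just one choice, so seat 1 = 4.

seat 1=4, seat 2=2, seat 3=5, seat 4=1, seat 5=3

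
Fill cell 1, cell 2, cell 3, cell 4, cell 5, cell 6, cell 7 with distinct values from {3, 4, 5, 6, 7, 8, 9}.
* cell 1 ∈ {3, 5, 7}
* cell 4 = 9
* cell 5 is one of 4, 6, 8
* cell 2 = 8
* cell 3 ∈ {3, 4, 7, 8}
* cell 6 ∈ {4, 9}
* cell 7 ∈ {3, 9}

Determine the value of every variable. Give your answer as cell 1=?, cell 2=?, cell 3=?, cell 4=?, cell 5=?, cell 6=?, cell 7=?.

cell 1=5, cell 2=8, cell 3=7, cell 4=9, cell 5=6, cell 6=4, cell 7=3

cell 2 has just one choice, so cell 2 = 8. Remove 8 from cell 3, cell 5.
cell 4 must be 9 (only option left). So cell 6, cell 7 can't be 9.
cell 6's domain is down to {4}, so cell 6 = 4. Eliminate 4 elsewhere: cell 3, cell 5.
cell 7 must be 3 (only option left). Remove 3 from cell 1, cell 3.
cell 3 has just one choice, so cell 3 = 7. Eliminate 7 elsewhere: cell 1.
That leaves cell 5 = 6.
cell 1 has just one choice, so cell 1 = 5.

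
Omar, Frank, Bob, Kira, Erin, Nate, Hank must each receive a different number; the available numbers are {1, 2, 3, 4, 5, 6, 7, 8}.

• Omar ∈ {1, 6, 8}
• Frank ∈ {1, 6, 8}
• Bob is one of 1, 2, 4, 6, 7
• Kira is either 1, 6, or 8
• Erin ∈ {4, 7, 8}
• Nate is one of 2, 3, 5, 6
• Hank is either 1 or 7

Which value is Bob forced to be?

2

The 3 variables Omar, Frank, Kira are confined to {1, 6, 8}, which locks those values in; drop them from Bob, Erin, Nate, Hank.
Hank must be 7 (only option left). So Bob, Erin can't be 7.
Erin must be 4 (only option left). Strike 4 from Bob.
So Bob = 2.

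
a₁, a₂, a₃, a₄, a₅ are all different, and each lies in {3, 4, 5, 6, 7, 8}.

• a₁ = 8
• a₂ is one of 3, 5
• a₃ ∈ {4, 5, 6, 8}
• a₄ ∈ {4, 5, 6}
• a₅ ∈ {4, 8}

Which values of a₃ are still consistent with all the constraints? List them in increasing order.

a₁ must be 8 (only option left). So a₃, a₅ can't be 8.
a₅'s domain is down to {4}, so a₅ = 4. Remove 4 from a₃, a₄.
The 3 still-open variables draw from only 3 values {3, 5, 6}, so each is used; only a₂ can be 3, hence a₂ = 3.
No further eliminations apply; a₃ can still be any of 5, 6.

5, 6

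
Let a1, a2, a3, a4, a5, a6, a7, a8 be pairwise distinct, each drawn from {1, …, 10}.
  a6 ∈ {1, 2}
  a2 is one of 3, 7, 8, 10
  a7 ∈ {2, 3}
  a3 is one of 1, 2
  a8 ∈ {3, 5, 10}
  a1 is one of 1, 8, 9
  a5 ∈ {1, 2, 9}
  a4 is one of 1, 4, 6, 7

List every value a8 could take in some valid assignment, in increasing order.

a3 and a6 share exactly the 2 values {1, 2}; by pigeonhole those values go to them, so strike 1, 2 from a1, a4, a5, a7.
a5 must be 9 (only option left). Strike 9 from a1.
a7 has just one choice, so a7 = 3. Eliminate 3 elsewhere: a2, a8.
a1 has just one choice, so a1 = 8. Strike 8 from a2.
No further eliminations apply; a8 can still be any of 5, 10.

5, 10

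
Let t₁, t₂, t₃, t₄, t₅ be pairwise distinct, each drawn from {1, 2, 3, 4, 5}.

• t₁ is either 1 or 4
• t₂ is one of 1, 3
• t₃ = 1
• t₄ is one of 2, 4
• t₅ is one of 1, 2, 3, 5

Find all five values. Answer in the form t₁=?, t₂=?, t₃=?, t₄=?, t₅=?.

t₃ has just one choice, so t₃ = 1. So t₁, t₂, t₅ can't be 1.
That leaves t₁ = 4. So t₄ can't be 4.
t₂'s domain is down to {3}, so t₂ = 3. So t₅ can't be 3.
That leaves t₄ = 2. Strike 2 from t₅.
That leaves t₅ = 5.

t₁=4, t₂=3, t₃=1, t₄=2, t₅=5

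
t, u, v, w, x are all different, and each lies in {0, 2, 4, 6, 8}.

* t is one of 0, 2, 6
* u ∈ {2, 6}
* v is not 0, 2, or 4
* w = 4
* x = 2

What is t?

w's domain is down to {4}, so w = 4.
x's domain is down to {2}, so x = 2. So t, u can't be 2.
u must be 6 (only option left). Remove 6 from t, v.
So t = 0.

0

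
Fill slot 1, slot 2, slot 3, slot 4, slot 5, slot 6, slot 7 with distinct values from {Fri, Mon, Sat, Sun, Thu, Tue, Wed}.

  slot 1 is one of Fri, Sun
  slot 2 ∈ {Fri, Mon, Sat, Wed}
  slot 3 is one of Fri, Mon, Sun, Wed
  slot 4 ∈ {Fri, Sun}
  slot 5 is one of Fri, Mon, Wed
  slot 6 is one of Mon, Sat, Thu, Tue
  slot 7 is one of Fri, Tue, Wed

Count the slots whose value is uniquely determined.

3

The 7 variables together cover exactly {Fri, Mon, Sat, Sun, Thu, Tue, Wed} — 7 values for 7 variables — and Thu appears only in slot 6's list, so slot 6 = Thu.
Among the 6 still-open variables, Sat fits only slot 2 (and all 6 values in {Fri, Mon, Sat, Sun, Tue, Wed} must be used), so slot 2 = Sat.
The 5 still-open variables draw from only 5 values {Fri, Mon, Sun, Tue, Wed}, so each is used; only slot 7 can be Tue, hence slot 7 = Tue.
The 2 variables slot 1 and slot 4 are confined to {Fri, Sun}, which locks those values in; drop them from slot 3, slot 5.
Determined: slot 2=Sat, slot 6=Thu, slot 7=Tue. The other slots each still have more than one consistent value. That makes 3.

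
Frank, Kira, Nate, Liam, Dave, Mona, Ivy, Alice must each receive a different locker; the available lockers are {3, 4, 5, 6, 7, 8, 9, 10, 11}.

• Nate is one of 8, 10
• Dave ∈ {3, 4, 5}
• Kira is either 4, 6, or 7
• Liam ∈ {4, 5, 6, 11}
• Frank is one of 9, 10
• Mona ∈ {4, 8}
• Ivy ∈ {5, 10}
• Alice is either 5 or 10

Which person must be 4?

Mona

Ivy and Alice share exactly the 2 values {5, 10}; by pigeonhole those values go to them, so strike 5, 10 from Frank, Nate, Liam, Dave.
Frank has just one choice, so Frank = 9.
That leaves Nate = 8. So Mona can't be 8.
So 4 goes to Mona.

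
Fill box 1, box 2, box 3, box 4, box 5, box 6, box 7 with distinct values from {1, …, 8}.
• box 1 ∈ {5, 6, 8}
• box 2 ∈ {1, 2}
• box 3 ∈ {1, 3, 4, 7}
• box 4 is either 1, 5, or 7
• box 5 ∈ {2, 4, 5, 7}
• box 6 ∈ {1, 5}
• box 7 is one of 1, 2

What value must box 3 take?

3

box 2 and box 7 between them cover only {1, 2} — a naked pair. Remove those values from box 3, box 4, box 5, box 6.
box 6's domain is down to {5}, so box 6 = 5. Strike 5 from box 1, box 4, box 5.
box 4 has just one choice, so box 4 = 7. Strike 7 from box 3, box 5.
That leaves box 5 = 4. Remove 4 from box 3.
So box 3 = 3.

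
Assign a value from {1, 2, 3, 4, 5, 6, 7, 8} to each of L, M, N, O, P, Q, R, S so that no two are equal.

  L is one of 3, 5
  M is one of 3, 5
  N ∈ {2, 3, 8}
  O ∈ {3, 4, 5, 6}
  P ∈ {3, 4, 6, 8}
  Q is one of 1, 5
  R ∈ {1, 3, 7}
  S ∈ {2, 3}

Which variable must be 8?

N

The 8 variables draw from only 8 values {1, 2, 3, 4, 5, 6, 7, 8}, so each is used; only R can be 7, hence R = 7.
The 7 still-open variables together cover exactly {1, 2, 3, 4, 5, 6, 8} — 7 values for 7 variables — and 1 appears only in Q's list, so Q = 1.
The 2 variables L and M are confined to {3, 5}, which locks those values in; drop them from N, O, P, S.
S must be 2 (only option left). Eliminate 2 elsewhere: N.
So 8 goes to N.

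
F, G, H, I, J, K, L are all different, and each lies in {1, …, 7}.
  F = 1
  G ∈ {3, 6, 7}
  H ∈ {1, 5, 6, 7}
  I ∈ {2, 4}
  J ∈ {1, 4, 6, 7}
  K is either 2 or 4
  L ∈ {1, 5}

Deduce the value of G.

3

F has just one choice, so F = 1. So H, J, L can't be 1.
L has just one choice, so L = 5. Remove 5 from H.
The 5 still-open variables together cover exactly {2, 3, 4, 6, 7} — 5 values for 5 variables — and 3 appears only in G's list, so G = 3.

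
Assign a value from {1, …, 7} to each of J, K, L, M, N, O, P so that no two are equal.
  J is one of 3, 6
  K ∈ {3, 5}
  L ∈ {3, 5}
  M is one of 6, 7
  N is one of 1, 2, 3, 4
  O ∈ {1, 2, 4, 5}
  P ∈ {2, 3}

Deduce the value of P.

Among the 7 variables, 7 fits only M (and all 7 values in {1, 2, 3, 4, 5, 6, 7} must be used), so M = 7.
Among the 6 still-open variables, 6 fits only J (and all 6 values in {1, 2, 3, 4, 5, 6} must be used), so J = 6.
The 2 variables K and L are confined to {3, 5}, which locks those values in; drop them from N, O, P.
So P = 2.

2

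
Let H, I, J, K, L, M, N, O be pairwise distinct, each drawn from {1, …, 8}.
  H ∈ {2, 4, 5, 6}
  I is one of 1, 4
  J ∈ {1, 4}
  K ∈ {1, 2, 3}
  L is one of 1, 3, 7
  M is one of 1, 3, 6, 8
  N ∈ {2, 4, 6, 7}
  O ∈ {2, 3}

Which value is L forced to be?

The 8 variables draw from only 8 values {1, 2, 3, 4, 5, 6, 7, 8}, so each is used; only H can be 5, hence H = 5.
The 7 still-open variables together cover exactly {1, 2, 3, 4, 6, 7, 8} — 7 values for 7 variables — and 8 appears only in M's list, so M = 8.
Among the 6 still-open variables, 6 fits only N (and all 6 values in {1, 2, 3, 4, 6, 7} must be used), so N = 6.
Among the 5 still-open variables, 7 fits only L (and all 5 values in {1, 2, 3, 4, 7} must be used), so L = 7.

7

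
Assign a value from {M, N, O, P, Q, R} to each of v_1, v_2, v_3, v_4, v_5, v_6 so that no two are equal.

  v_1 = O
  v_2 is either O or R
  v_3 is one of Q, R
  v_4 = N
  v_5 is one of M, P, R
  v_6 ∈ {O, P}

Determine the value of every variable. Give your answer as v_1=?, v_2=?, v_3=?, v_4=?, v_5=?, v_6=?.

v_1 has just one choice, so v_1 = O. Eliminate O elsewhere: v_2, v_6.
v_2 has just one choice, so v_2 = R. Strike R from v_3, v_5.
v_3's domain is down to {Q}, so v_3 = Q.
v_4's domain is down to {N}, so v_4 = N.
v_6 has just one choice, so v_6 = P. Eliminate P elsewhere: v_5.
That leaves v_5 = M.

v_1=O, v_2=R, v_3=Q, v_4=N, v_5=M, v_6=P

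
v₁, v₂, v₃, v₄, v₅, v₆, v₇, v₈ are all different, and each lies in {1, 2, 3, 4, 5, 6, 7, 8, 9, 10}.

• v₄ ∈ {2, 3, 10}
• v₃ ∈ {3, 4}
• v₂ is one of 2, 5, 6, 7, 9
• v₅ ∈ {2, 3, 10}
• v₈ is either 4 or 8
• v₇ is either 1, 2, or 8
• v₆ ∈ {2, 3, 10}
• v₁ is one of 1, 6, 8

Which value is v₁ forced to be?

6

v₄, v₅, v₆ between them cover only {2, 3, 10} — a naked triple. Remove those values from v₂, v₃, v₇.
v₃'s domain is down to {4}, so v₃ = 4. Eliminate 4 elsewhere: v₈.
That leaves v₈ = 8. Remove 8 from v₁, v₇.
v₇'s domain is down to {1}, so v₇ = 1. So v₁ can't be 1.
So v₁ = 6.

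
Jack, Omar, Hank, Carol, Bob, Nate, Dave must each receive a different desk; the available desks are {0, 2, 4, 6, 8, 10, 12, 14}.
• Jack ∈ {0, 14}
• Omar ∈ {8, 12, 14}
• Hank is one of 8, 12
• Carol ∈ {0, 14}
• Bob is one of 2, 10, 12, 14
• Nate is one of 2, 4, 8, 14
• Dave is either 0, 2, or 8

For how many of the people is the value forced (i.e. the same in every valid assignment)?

The 7 variables together cover exactly {0, 2, 4, 8, 10, 12, 14} — 7 values for 7 variables — and 4 appears only in Nate's list, so Nate = 4.
The 6 still-open variables together cover exactly {0, 2, 8, 10, 12, 14} — 6 values for 6 variables — and 10 appears only in Bob's list, so Bob = 10.
The 5 still-open variables draw from only 5 values {0, 2, 8, 12, 14}, so each is used; only Dave can be 2, hence Dave = 2.
Jack and Carol share exactly the 2 values {0, 14}; by pigeonhole those values go to them, so strike 0, 14 from Omar.
Determined: Bob=10, Nate=4, Dave=2. The other people each still have more than one consistent value. That makes 3.

3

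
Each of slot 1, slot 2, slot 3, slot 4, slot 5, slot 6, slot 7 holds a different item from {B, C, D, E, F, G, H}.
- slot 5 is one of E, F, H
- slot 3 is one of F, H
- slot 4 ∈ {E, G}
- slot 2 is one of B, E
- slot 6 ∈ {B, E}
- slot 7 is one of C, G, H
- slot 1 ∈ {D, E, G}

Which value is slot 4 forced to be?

G

The 7 variables together cover exactly {B, C, D, E, F, G, H} — 7 values for 7 variables — and C appears only in slot 7's list, so slot 7 = C.
The 6 still-open variables draw from only 6 values {B, D, E, F, G, H}, so each is used; only slot 1 can be D, hence slot 1 = D.
The 5 still-open variables together cover exactly {B, E, F, G, H} — 5 values for 5 variables — and G appears only in slot 4's list, so slot 4 = G.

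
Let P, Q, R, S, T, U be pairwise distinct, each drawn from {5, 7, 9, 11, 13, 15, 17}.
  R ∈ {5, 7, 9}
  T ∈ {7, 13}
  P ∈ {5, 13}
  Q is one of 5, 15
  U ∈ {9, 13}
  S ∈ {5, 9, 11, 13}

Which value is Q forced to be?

15

The 6 variables together cover exactly {5, 7, 9, 11, 13, 15} — 6 values for 6 variables — and 11 appears only in S's list, so S = 11.
The 5 still-open variables draw from only 5 values {5, 7, 9, 13, 15}, so each is used; only Q can be 15, hence Q = 15.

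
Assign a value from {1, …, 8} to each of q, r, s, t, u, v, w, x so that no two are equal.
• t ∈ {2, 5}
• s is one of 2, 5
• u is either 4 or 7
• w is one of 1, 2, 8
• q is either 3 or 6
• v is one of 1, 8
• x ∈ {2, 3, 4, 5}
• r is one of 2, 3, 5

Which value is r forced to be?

The 8 variables together cover exactly {1, 2, 3, 4, 5, 6, 7, 8} — 8 values for 8 variables — and 6 appears only in q's list, so q = 6.
The 7 still-open variables draw from only 7 values {1, 2, 3, 4, 5, 7, 8}, so each is used; only u can be 7, hence u = 7.
The 6 still-open variables draw from only 6 values {1, 2, 3, 4, 5, 8}, so each is used; only x can be 4, hence x = 4.
The 5 still-open variables draw from only 5 values {1, 2, 3, 5, 8}, so each is used; only r can be 3, hence r = 3.

3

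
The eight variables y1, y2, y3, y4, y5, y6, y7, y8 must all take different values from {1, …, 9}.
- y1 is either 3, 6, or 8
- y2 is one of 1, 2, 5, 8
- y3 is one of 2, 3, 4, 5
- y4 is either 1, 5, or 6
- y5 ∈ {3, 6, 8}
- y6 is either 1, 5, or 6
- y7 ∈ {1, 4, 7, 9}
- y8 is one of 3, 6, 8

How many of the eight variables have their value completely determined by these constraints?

2

The 3 variables y1, y5, y8 are confined to {3, 6, 8}, which locks those values in; drop them from y2, y3, y4, y6.
y4 and y6 share exactly the 2 values {1, 5}; by pigeonhole those values go to them, so strike 1, 5 from y2, y3, y7.
That leaves y2 = 2. So y3 can't be 2.
y3 must be 4 (only option left). So y7 can't be 4.
Determined: y2=2, y3=4. The other variables each still have more than one consistent value. That makes 2.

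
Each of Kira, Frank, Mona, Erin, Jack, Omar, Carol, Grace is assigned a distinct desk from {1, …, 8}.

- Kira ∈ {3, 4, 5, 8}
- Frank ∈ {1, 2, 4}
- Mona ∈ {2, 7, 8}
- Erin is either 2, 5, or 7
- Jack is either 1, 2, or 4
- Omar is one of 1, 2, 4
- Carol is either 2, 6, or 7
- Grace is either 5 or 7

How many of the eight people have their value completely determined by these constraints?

The 8 variables together cover exactly {1, 2, 3, 4, 5, 6, 7, 8} — 8 values for 8 variables — and 3 appears only in Kira's list, so Kira = 3.
The 7 still-open variables draw from only 7 values {1, 2, 4, 5, 6, 7, 8}, so each is used; only Carol can be 6, hence Carol = 6.
The 6 still-open variables draw from only 6 values {1, 2, 4, 5, 7, 8}, so each is used; only Mona can be 8, hence Mona = 8.
The 3 variables Frank, Jack, Omar are confined to {1, 2, 4}, which locks those values in; drop them from Erin.
Determined: Kira=3, Mona=8, Carol=6. The other people each still have more than one consistent value. That makes 3.

3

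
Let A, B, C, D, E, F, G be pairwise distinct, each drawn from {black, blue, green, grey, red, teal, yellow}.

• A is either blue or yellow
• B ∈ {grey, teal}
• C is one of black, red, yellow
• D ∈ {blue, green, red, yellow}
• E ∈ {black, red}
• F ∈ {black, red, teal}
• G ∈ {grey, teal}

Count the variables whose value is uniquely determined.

Among the 7 variables, green fits only D (and all 7 values in {black, blue, green, grey, red, teal, yellow} must be used), so D = green.
The 6 still-open variables together cover exactly {black, blue, grey, red, teal, yellow} — 6 values for 6 variables — and blue appears only in A's list, so A = blue.
The 5 still-open variables together cover exactly {black, grey, red, teal, yellow} — 5 values for 5 variables — and yellow appears only in C's list, so C = yellow.
B and G share exactly the 2 values {grey, teal}; by pigeonhole those values go to them, so strike grey, teal from F.
Determined: A=blue, C=yellow, D=green. The other variables each still have more than one consistent value. That makes 3.

3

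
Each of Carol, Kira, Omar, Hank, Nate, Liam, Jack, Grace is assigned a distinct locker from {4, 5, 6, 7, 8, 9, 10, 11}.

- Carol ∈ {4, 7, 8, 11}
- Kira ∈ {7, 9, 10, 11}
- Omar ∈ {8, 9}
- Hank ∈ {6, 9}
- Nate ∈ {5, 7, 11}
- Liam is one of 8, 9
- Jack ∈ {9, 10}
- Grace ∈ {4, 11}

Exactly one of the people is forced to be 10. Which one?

Jack

The 8 variables together cover exactly {4, 5, 6, 7, 8, 9, 10, 11} — 8 values for 8 variables — and 5 appears only in Nate's list, so Nate = 5.
The 7 still-open variables together cover exactly {4, 6, 7, 8, 9, 10, 11} — 7 values for 7 variables — and 6 appears only in Hank's list, so Hank = 6.
Omar and Liam share exactly the 2 values {8, 9}; by pigeonhole those values go to them, so strike 8, 9 from Carol, Kira, Jack.
So 10 goes to Jack.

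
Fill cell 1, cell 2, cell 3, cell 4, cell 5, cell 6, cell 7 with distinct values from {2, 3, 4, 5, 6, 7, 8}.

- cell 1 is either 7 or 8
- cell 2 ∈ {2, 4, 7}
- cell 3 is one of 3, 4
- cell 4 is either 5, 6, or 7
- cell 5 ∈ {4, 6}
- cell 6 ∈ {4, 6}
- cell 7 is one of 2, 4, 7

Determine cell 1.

8

The 7 variables together cover exactly {2, 3, 4, 5, 6, 7, 8} — 7 values for 7 variables — and 3 appears only in cell 3's list, so cell 3 = 3.
Among the 6 still-open variables, 5 fits only cell 4 (and all 6 values in {2, 4, 5, 6, 7, 8} must be used), so cell 4 = 5.
The 5 still-open variables together cover exactly {2, 4, 6, 7, 8} — 5 values for 5 variables — and 8 appears only in cell 1's list, so cell 1 = 8.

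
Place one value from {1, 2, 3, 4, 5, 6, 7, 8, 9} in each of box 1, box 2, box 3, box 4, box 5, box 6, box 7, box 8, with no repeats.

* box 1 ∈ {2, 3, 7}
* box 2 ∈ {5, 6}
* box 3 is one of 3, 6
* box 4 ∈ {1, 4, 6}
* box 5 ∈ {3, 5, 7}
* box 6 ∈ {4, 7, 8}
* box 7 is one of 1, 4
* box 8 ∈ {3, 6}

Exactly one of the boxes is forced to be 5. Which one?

The 8 variables draw from only 8 values {1, 2, 3, 4, 5, 6, 7, 8}, so each is used; only box 1 can be 2, hence box 1 = 2.
The 7 still-open variables draw from only 7 values {1, 3, 4, 5, 6, 7, 8}, so each is used; only box 6 can be 8, hence box 6 = 8.
Among the 6 still-open variables, 7 fits only box 5 (and all 6 values in {1, 3, 4, 5, 6, 7} must be used), so box 5 = 7.
Among the 5 still-open variables, 5 fits only box 2 (and all 5 values in {1, 3, 4, 5, 6} must be used), so box 2 = 5.

box 2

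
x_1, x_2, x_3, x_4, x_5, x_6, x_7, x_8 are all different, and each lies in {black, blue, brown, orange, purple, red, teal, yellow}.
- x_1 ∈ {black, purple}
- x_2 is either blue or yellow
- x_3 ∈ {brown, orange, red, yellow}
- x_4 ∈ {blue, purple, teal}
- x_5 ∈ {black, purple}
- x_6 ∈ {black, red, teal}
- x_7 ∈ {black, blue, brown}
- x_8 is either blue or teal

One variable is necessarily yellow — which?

x_2

Among the 8 variables, orange fits only x_3 (and all 8 values in {black, blue, brown, orange, purple, red, teal, yellow} must be used), so x_3 = orange.
The 7 still-open variables draw from only 7 values {black, blue, brown, purple, red, teal, yellow}, so each is used; only x_7 can be brown, hence x_7 = brown.
Among the 6 still-open variables, red fits only x_6 (and all 6 values in {black, blue, purple, red, teal, yellow} must be used), so x_6 = red.
The 5 still-open variables draw from only 5 values {black, blue, purple, teal, yellow}, so each is used; only x_2 can be yellow, hence x_2 = yellow.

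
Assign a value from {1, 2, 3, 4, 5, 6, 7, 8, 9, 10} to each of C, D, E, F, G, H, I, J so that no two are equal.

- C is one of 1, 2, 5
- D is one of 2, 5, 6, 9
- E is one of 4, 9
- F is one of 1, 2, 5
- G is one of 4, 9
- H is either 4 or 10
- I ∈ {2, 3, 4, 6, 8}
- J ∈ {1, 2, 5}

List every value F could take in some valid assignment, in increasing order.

E and G share exactly the 2 values {4, 9}; by pigeonhole those values go to them, so strike 4, 9 from D, H, I.
H's domain is down to {10}, so H = 10.
The 3 variables C, F, J are confined to {1, 2, 5}, which locks those values in; drop them from D, I.
D has just one choice, so D = 6. Strike 6 from I.
No further eliminations apply; F can still be any of 1, 2, 5.

1, 2, 5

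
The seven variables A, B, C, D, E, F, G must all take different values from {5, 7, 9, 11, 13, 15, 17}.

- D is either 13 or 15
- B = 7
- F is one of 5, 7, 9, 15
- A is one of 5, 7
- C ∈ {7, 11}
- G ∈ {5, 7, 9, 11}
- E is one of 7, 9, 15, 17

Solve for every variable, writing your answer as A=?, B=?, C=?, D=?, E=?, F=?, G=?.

A=5, B=7, C=11, D=13, E=17, F=15, G=9

B has just one choice, so B = 7. So A, C, E, F, G can't be 7.
C has just one choice, so C = 11. So G can't be 11.
A has just one choice, so A = 5. Remove 5 from F, G.
G's domain is down to {9}, so G = 9. Remove 9 from E, F.
F must be 15 (only option left). Eliminate 15 elsewhere: D, E.
D's domain is down to {13}, so D = 13.
That leaves E = 17.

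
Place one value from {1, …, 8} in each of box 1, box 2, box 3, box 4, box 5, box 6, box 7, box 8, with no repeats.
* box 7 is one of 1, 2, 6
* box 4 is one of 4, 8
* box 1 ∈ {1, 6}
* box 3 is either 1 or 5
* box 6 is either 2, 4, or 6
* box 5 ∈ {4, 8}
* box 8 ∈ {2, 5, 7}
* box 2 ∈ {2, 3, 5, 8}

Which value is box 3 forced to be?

5

Among the 8 variables, 3 fits only box 2 (and all 8 values in {1, 2, 3, 4, 5, 6, 7, 8} must be used), so box 2 = 3.
The 7 still-open variables draw from only 7 values {1, 2, 4, 5, 6, 7, 8}, so each is used; only box 8 can be 7, hence box 8 = 7.
Among the 6 still-open variables, 5 fits only box 3 (and all 6 values in {1, 2, 4, 5, 6, 8} must be used), so box 3 = 5.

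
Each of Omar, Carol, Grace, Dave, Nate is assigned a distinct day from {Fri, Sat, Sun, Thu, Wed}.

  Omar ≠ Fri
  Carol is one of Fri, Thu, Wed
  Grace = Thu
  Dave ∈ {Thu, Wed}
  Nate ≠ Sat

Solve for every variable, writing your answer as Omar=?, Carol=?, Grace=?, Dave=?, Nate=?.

Grace must be Thu (only option left). So Omar, Carol, Dave, Nate can't be Thu.
That leaves Dave = Wed. So Omar, Carol, Nate can't be Wed.
Carol has just one choice, so Carol = Fri. Eliminate Fri elsewhere: Nate.
That leaves Nate = Sun. Strike Sun from Omar.
That leaves Omar = Sat.

Omar=Sat, Carol=Fri, Grace=Thu, Dave=Wed, Nate=Sun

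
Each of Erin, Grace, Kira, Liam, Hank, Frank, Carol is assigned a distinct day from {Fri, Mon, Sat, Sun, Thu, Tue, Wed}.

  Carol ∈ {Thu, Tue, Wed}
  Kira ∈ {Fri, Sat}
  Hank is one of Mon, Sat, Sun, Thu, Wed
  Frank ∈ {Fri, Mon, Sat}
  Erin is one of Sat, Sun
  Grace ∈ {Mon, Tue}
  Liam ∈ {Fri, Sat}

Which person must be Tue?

Grace

The 2 variables Kira and Liam are confined to {Fri, Sat}, which locks those values in; drop them from Erin, Hank, Frank.
Erin must be Sun (only option left). Eliminate Sun elsewhere: Hank.
Frank has just one choice, so Frank = Mon. Remove Mon from Grace, Hank.
So Tue goes to Grace.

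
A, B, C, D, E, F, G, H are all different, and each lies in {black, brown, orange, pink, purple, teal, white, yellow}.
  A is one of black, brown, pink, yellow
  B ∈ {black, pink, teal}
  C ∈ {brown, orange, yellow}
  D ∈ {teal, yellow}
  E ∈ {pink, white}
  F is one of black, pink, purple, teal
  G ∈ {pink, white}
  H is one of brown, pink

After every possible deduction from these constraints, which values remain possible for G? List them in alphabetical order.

pink, white

Among the 8 variables, orange fits only C (and all 8 values in {black, brown, orange, pink, purple, teal, white, yellow} must be used), so C = orange.
Among the 7 still-open variables, purple fits only F (and all 7 values in {black, brown, pink, purple, teal, white, yellow} must be used), so F = purple.
The 2 variables E and G are confined to {pink, white}, which locks those values in; drop them from A, B, H.
H's domain is down to {brown}, so H = brown. So A can't be brown.
No further eliminations apply; G can still be any of pink, white.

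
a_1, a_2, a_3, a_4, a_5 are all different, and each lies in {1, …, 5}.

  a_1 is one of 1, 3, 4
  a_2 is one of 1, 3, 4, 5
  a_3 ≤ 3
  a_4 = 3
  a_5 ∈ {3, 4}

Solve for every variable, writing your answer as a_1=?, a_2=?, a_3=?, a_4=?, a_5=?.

a_1=1, a_2=5, a_3=2, a_4=3, a_5=4

a_4's domain is down to {3}, so a_4 = 3. Remove 3 from a_1, a_2, a_3, a_5.
a_5 must be 4 (only option left). Eliminate 4 elsewhere: a_1, a_2.
a_1 must be 1 (only option left). So a_2, a_3 can't be 1.
a_2 has just one choice, so a_2 = 5.
a_3 must be 2 (only option left).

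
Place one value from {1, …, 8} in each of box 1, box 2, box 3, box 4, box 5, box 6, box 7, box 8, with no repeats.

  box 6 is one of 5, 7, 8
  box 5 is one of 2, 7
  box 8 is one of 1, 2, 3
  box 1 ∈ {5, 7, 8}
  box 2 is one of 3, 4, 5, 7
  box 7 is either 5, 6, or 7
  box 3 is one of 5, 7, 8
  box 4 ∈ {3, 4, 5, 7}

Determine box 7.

6

The 8 variables together cover exactly {1, 2, 3, 4, 5, 6, 7, 8} — 8 values for 8 variables — and 1 appears only in box 8's list, so box 8 = 1.
The 7 still-open variables together cover exactly {2, 3, 4, 5, 6, 7, 8} — 7 values for 7 variables — and 2 appears only in box 5's list, so box 5 = 2.
Among the 6 still-open variables, 6 fits only box 7 (and all 6 values in {3, 4, 5, 6, 7, 8} must be used), so box 7 = 6.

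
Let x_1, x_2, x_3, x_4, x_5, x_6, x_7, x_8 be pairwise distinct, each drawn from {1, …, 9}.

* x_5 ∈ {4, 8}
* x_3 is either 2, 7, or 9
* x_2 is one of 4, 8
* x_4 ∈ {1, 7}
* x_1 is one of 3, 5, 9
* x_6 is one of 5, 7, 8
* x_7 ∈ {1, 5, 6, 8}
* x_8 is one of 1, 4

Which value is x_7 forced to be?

The 2 variables x_2 and x_5 are confined to {4, 8}, which locks those values in; drop them from x_6, x_7, x_8.
That leaves x_8 = 1. Strike 1 from x_4, x_7.
x_4 must be 7 (only option left). Strike 7 from x_3, x_6.
That leaves x_6 = 5. Strike 5 from x_1, x_7.
So x_7 = 6.

6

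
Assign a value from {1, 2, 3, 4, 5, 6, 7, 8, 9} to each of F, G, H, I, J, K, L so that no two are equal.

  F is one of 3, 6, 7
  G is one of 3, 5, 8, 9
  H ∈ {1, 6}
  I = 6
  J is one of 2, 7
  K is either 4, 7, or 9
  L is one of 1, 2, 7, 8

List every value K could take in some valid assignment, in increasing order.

I must be 6 (only option left). Eliminate 6 elsewhere: F, H.
H has just one choice, so H = 1. So L can't be 1.
No further eliminations apply; K can still be any of 4, 7, 9.

4, 7, 9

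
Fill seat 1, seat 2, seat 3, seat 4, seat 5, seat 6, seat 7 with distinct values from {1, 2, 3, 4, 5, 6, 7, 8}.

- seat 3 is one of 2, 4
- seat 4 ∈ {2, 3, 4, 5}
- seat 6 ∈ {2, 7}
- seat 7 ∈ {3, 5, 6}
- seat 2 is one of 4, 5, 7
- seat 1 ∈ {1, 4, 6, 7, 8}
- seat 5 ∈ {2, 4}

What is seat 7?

seat 3 and seat 5 between them cover only {2, 4} — a naked pair. Remove those values from seat 1, seat 2, seat 4, seat 6.
seat 6 must be 7 (only option left). Remove 7 from seat 1, seat 2.
seat 2's domain is down to {5}, so seat 2 = 5. Strike 5 from seat 4, seat 7.
That leaves seat 4 = 3. Remove 3 from seat 7.
So seat 7 = 6.

6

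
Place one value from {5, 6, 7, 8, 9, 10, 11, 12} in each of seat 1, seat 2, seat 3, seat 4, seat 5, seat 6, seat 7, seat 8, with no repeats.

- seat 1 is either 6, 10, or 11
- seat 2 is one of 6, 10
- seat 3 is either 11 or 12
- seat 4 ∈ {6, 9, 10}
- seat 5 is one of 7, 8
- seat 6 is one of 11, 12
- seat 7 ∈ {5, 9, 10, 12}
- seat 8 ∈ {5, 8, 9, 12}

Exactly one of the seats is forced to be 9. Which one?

seat 4

Among the 8 variables, 7 fits only seat 5 (and all 8 values in {5, 6, 7, 8, 9, 10, 11, 12} must be used), so seat 5 = 7.
The 7 still-open variables draw from only 7 values {5, 6, 8, 9, 10, 11, 12}, so each is used; only seat 8 can be 8, hence seat 8 = 8.
The 6 still-open variables together cover exactly {5, 6, 9, 10, 11, 12} — 6 values for 6 variables — and 5 appears only in seat 7's list, so seat 7 = 5.
Among the 5 still-open variables, 9 fits only seat 4 (and all 5 values in {6, 9, 10, 11, 12} must be used), so seat 4 = 9.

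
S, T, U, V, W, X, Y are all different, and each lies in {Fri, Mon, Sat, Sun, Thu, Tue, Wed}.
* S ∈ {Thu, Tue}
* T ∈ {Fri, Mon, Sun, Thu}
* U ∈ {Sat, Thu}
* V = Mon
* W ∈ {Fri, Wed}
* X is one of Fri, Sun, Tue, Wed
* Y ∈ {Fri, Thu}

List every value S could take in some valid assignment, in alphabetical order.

Thu, Tue

V has just one choice, so V = Mon. Remove Mon from T.
The 6 still-open variables draw from only 6 values {Fri, Sat, Sun, Thu, Tue, Wed}, so each is used; only U can be Sat, hence U = Sat.
No further eliminations apply; S can still be any of Thu, Tue.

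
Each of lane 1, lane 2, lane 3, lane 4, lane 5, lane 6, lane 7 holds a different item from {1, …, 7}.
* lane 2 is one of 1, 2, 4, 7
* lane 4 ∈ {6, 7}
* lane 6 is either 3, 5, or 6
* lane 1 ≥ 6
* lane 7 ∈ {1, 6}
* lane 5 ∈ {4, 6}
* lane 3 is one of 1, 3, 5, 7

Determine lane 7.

The 7 variables draw from only 7 values {1, 2, 3, 4, 5, 6, 7}, so each is used; only lane 2 can be 2, hence lane 2 = 2.
The 6 still-open variables together cover exactly {1, 3, 4, 5, 6, 7} — 6 values for 6 variables — and 4 appears only in lane 5's list, so lane 5 = 4.
The 2 variables lane 1 and lane 4 are confined to {6, 7}, which locks those values in; drop them from lane 3, lane 6, lane 7.
So lane 7 = 1.

1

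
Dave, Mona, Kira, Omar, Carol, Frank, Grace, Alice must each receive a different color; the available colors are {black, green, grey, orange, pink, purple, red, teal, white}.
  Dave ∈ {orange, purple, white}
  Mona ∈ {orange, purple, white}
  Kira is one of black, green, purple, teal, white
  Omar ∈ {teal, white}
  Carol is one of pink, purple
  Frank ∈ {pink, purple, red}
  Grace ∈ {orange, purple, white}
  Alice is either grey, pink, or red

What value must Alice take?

grey

Dave, Mona, Grace share exactly the 3 values {orange, purple, white}; by pigeonhole those values go to them, so strike orange, purple, white from Kira, Omar, Carol, Frank.
Omar's domain is down to {teal}, so Omar = teal. Eliminate teal elsewhere: Kira.
That leaves Carol = pink. Strike pink from Frank, Alice.
That leaves Frank = red. Remove red from Alice.
So Alice = grey.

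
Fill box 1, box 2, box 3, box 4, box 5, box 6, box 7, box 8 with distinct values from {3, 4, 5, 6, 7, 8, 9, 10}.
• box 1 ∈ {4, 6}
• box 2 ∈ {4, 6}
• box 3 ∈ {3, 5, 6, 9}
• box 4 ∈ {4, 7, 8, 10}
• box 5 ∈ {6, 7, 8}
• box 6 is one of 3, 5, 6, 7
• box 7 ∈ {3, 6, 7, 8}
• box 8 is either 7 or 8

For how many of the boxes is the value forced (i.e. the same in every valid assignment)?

The 8 variables together cover exactly {3, 4, 5, 6, 7, 8, 9, 10} — 8 values for 8 variables — and 9 appears only in box 3's list, so box 3 = 9.
Among the 7 still-open variables, 5 fits only box 6 (and all 7 values in {3, 4, 5, 6, 7, 8, 10} must be used), so box 6 = 5.
The 6 still-open variables draw from only 6 values {3, 4, 6, 7, 8, 10}, so each is used; only box 7 can be 3, hence box 7 = 3.
The 5 still-open variables together cover exactly {4, 6, 7, 8, 10} — 5 values for 5 variables — and 10 appears only in box 4's list, so box 4 = 10.
box 1 and box 2 between them cover only {4, 6} — a naked pair. Remove those values from box 5.
Determined: box 3=9, box 4=10, box 6=5, box 7=3. The other boxes each still have more than one consistent value. That makes 4.

4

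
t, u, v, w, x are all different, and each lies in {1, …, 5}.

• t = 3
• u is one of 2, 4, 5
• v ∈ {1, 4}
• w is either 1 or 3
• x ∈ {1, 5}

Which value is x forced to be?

t's domain is down to {3}, so t = 3. Strike 3 from w.
w's domain is down to {1}, so w = 1. Eliminate 1 elsewhere: v, x.
So x = 5.

5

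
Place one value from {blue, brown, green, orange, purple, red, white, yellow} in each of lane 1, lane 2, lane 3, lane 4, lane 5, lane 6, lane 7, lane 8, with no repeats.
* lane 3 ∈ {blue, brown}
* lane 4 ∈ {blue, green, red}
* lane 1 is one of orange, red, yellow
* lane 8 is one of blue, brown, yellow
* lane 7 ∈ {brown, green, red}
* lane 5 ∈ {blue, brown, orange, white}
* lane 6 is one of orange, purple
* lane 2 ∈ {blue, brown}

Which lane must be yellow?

The 8 variables draw from only 8 values {blue, brown, green, orange, purple, red, white, yellow}, so each is used; only lane 6 can be purple, hence lane 6 = purple.
Among the 7 still-open variables, white fits only lane 5 (and all 7 values in {blue, brown, green, orange, red, white, yellow} must be used), so lane 5 = white.
Among the 6 still-open variables, orange fits only lane 1 (and all 6 values in {blue, brown, green, orange, red, yellow} must be used), so lane 1 = orange.
The 5 still-open variables draw from only 5 values {blue, brown, green, red, yellow}, so each is used; only lane 8 can be yellow, hence lane 8 = yellow.

lane 8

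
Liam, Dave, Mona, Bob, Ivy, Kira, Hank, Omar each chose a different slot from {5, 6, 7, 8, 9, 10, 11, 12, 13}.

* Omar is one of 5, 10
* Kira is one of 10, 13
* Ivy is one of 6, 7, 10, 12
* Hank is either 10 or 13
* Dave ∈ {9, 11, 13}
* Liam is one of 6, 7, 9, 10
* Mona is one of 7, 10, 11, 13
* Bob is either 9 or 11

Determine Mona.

The 8 variables together cover exactly {5, 6, 7, 9, 10, 11, 12, 13} — 8 values for 8 variables — and 5 appears only in Omar's list, so Omar = 5.
The 7 still-open variables draw from only 7 values {6, 7, 9, 10, 11, 12, 13}, so each is used; only Ivy can be 12, hence Ivy = 12.
The 6 still-open variables draw from only 6 values {6, 7, 9, 10, 11, 13}, so each is used; only Liam can be 6, hence Liam = 6.
Among the 5 still-open variables, 7 fits only Mona (and all 5 values in {7, 9, 10, 11, 13} must be used), so Mona = 7.

7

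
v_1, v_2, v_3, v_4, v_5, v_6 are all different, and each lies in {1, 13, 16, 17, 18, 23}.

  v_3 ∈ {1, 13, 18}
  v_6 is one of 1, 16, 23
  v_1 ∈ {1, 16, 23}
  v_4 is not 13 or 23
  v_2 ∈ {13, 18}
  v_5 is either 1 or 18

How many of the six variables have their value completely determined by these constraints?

The 6 variables draw from only 6 values {1, 13, 16, 17, 18, 23}, so each is used; only v_4 can be 17, hence v_4 = 17.
v_2, v_3, v_5 between them cover only {1, 13, 18} — a naked triple. Remove those values from v_1, v_6.
Determined: v_4=17. The other variables each still have more than one consistent value. That makes 1.

1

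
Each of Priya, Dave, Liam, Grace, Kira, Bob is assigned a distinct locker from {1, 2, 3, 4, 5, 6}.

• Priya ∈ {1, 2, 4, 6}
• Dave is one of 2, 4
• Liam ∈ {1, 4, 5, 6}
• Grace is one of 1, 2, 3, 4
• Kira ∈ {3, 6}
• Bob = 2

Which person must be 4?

Dave

Bob has just one choice, so Bob = 2. Eliminate 2 elsewhere: Priya, Dave, Grace.
So 4 goes to Dave.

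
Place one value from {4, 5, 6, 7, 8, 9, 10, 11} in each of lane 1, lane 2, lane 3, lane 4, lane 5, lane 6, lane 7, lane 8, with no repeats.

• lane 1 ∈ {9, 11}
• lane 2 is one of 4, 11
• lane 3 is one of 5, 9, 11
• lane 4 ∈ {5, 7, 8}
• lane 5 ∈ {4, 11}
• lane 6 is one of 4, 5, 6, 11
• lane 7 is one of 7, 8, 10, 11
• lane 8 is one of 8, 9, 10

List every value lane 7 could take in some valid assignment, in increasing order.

The 8 variables together cover exactly {4, 5, 6, 7, 8, 9, 10, 11} — 8 values for 8 variables — and 6 appears only in lane 6's list, so lane 6 = 6.
lane 2 and lane 5 between them cover only {4, 11} — a naked pair. Remove those values from lane 1, lane 3, lane 7.
That leaves lane 1 = 9. So lane 3, lane 8 can't be 9.
lane 3 has just one choice, so lane 3 = 5. So lane 4 can't be 5.
No further eliminations apply; lane 7 can still be any of 7, 8, 10.

7, 8, 10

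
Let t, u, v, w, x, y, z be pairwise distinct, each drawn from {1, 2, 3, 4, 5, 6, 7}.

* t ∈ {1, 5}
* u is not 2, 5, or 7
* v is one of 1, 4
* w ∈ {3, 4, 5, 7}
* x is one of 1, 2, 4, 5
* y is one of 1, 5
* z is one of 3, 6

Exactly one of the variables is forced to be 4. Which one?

v

The 7 variables together cover exactly {1, 2, 3, 4, 5, 6, 7} — 7 values for 7 variables — and 2 appears only in x's list, so x = 2.
The 6 still-open variables together cover exactly {1, 3, 4, 5, 6, 7} — 6 values for 6 variables — and 7 appears only in w's list, so w = 7.
t and y share exactly the 2 values {1, 5}; by pigeonhole those values go to them, so strike 1, 5 from u, v.
So 4 goes to v.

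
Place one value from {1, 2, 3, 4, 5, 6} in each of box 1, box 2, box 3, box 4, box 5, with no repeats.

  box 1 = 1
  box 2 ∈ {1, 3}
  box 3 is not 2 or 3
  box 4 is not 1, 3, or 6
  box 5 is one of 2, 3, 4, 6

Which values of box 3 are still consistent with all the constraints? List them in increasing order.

4, 5, 6

box 1's domain is down to {1}, so box 1 = 1. Remove 1 from box 2, box 3.
That leaves box 2 = 3. Eliminate 3 elsewhere: box 5.
No further eliminations apply; box 3 can still be any of 4, 5, 6.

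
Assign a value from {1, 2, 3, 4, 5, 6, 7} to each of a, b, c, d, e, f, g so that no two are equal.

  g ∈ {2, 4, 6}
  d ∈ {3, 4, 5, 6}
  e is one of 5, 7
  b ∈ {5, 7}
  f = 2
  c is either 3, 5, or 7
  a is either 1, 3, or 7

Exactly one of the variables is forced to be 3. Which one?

c

f's domain is down to {2}, so f = 2. Strike 2 from g.
Among the 6 still-open variables, 1 fits only a (and all 6 values in {1, 3, 4, 5, 6, 7} must be used), so a = 1.
b and e share exactly the 2 values {5, 7}; by pigeonhole those values go to them, so strike 5, 7 from c, d.
So 3 goes to c.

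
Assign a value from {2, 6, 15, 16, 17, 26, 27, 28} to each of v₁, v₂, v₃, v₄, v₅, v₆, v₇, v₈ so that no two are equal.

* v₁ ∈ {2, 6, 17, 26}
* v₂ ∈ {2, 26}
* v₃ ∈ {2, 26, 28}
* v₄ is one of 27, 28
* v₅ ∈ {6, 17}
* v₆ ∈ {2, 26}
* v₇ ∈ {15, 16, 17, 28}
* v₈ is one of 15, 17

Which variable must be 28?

v₃

The 8 variables draw from only 8 values {2, 6, 15, 16, 17, 26, 27, 28}, so each is used; only v₇ can be 16, hence v₇ = 16.
The 7 still-open variables draw from only 7 values {2, 6, 15, 17, 26, 27, 28}, so each is used; only v₈ can be 15, hence v₈ = 15.
The 6 still-open variables draw from only 6 values {2, 6, 17, 26, 27, 28}, so each is used; only v₄ can be 27, hence v₄ = 27.
The 5 still-open variables draw from only 5 values {2, 6, 17, 26, 28}, so each is used; only v₃ can be 28, hence v₃ = 28.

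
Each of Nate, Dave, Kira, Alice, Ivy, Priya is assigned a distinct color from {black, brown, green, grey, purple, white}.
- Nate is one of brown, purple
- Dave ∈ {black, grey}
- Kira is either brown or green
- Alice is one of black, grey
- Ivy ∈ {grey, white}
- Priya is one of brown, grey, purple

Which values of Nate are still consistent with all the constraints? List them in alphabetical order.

The 6 variables draw from only 6 values {black, brown, green, grey, purple, white}, so each is used; only Kira can be green, hence Kira = green.
Among the 5 still-open variables, white fits only Ivy (and all 5 values in {black, brown, grey, purple, white} must be used), so Ivy = white.
Dave and Alice share exactly the 2 values {black, grey}; by pigeonhole those values go to them, so strike black, grey from Priya.
No further eliminations apply; Nate can still be any of brown, purple.

brown, purple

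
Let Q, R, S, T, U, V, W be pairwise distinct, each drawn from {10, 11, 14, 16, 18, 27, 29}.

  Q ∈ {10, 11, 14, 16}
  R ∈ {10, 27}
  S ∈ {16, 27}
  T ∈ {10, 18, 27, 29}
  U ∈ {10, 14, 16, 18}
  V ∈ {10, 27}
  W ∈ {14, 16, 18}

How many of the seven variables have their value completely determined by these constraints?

Among the 7 variables, 11 fits only Q (and all 7 values in {10, 11, 14, 16, 18, 27, 29} must be used), so Q = 11.
The 6 still-open variables together cover exactly {10, 14, 16, 18, 27, 29} — 6 values for 6 variables — and 29 appears only in T's list, so T = 29.
R and V share exactly the 2 values {10, 27}; by pigeonhole those values go to them, so strike 10, 27 from S, U.
S's domain is down to {16}, so S = 16. Strike 16 from U, W.
Determined: Q=11, S=16, T=29. The other variables each still have more than one consistent value. That makes 3.

3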